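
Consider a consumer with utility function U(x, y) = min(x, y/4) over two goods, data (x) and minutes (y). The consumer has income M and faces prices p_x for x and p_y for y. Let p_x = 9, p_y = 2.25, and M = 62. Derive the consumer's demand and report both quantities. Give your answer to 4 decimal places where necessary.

Leontief preferences: the optimum is at the kink where x/1 = y/4, i.e. y = 4·x.
Budget: p_x·x + p_y·4·x = M, so (p_x + 4·p_y)·x = M.
Demand: x*(p_x,p_y,M) = M/(p_x + 4·p_y), y* = 4·M/(p_x + 4·p_y).
Here 9 + 4·2.25 = 18, giving x* = 3.4444 and y* = 13.7778.

x* = 3.4444, y* = 13.7778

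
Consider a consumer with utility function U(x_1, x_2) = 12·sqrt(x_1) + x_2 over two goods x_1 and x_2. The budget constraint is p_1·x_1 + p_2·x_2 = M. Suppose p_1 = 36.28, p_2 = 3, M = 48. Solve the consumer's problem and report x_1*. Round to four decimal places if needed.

MU_x_1 = 6/√x_1, MU_x_2 = 1. Tangency: 6/√x_1 = p_1/p_2.
Thus x_1* = (6·p_2/p_1)² — independent of M — with the rest of income spent on x_2.
Plugging in: x_1* = (6·3/36.28)² = 0.2462.

x_1* = 0.2462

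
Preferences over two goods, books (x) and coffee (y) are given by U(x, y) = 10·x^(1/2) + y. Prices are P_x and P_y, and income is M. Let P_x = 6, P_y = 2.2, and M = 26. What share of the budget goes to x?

share on x = 0.7756

MU_x = 5/√x, MU_y = 1. Tangency: 5/√x = P_x/P_y.
Solve: √x = 5·P_y/P_x, so x*(P_x,P_y) = (5·P_y/P_x)², and y* = (M − P_x·x*)/P_y.
Plugging in: x* = (5·2.2/6)² = 3.3611, y* = 2.6515.
Expenditure on x: 6·3.3611 = 20.1667; share = 0.7756.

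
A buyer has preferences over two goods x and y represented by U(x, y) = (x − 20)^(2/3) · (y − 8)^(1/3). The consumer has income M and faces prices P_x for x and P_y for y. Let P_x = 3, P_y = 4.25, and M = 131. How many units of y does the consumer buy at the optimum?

y* = 10.902

After buying the subsistence bundle (20, 8), a share 2/3 of the remaining income goes to x: x* = 20 + 2/3·(M − 20P_x − 8P_y)/P_x.
Discretionary income = 131 − 20·3 − 8·4.25 = 37; y* = 8 + 1/3·37/4.25 = 10.902.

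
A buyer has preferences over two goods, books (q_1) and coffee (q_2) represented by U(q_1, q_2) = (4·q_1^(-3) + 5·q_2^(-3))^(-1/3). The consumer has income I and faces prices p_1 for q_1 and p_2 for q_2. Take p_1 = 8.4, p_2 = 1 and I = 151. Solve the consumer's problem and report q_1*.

q_1* = 14.8038

From the CES first-order condition, (4/5)·(q_2/q_1)^(4) = p_1/p_2.
Solve for the ratio: q_2/q_1 = [(5/4)·p_1/p_2]^(0.25).
With the ratio pinned down, the budget gives q_1* = I/(p_1 + p_2·(q_2/q_1)) and q_2* = (q_2/q_1)·q_1*.
Numerically q_2/q_1 = 1.800103, so q_1* = 151/(8.4 + 1·1.800103) = 14.8038.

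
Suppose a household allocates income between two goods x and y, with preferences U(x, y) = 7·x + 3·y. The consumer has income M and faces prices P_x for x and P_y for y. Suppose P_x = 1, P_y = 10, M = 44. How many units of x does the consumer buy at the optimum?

Perfect substitutes: compare marginal utility per dollar. 7/P_x vs 3/P_y → 7 vs 0.3.
x gives more utility per dollar, so spend all income on x: x* = M/P_x, y* = 0.
Numerically: x* = 44, y* = 0.

x* = 44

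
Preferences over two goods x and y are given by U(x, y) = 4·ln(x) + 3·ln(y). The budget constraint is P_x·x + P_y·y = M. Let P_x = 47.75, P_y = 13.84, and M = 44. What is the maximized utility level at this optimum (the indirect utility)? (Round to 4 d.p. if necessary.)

V = -1.6376

MU_x/MU_y = (4·y)/(3·x); tangency sets this equal to P_x/P_y.
So 4·P_y·y = 3·P_x·x; combined with the budget, a share 4/7 of income goes to x.
Demand: x*(P_x,P_y,M) = 4/7·M/P_x and y* = 3/7·M/P_y.
At P_x=47.75, P_y=13.84, M=44: x* = 4/7·44/47.75 = 0.5266, y* = 1.3625.
Utility at the optimum: U(0.5266, 1.3625) = -1.6376.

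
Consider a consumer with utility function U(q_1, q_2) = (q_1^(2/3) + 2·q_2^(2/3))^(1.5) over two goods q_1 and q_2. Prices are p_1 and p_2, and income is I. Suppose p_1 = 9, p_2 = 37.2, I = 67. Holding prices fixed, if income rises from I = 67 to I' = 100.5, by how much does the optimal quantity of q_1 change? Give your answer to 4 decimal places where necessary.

Δq_1* = 2.5351

MRS = MU_q_1/MU_q_2 = (1/2)·(q_2/q_1)^(1/3). Set equal to p_1/p_2.
Hence q_2/q_1 = (2·p_1/p_2)^(1/(1/3)), i.e. raised to the 3 power.
Substitute q_2 = (q_2/q_1)·q_1 into the budget: q_1* = I/(p_1 + p_2·(q_2/q_1)).
Numerically q_2/q_1 = 0.113289, so q_1* = 67/(9 + 37.2·0.113289) = 5.0702.
At I' = 100.5: q_1* = 7.6054. Change: 7.6054 − 5.0702 = 2.5351.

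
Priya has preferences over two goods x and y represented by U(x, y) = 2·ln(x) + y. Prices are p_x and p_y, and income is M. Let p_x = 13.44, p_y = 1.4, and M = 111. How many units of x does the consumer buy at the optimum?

MU_x = 2/x, MU_y = 1. Tangency: 2/x = p_x/p_y.
So x*(p_x,p_y) = 2·p_y/p_x, independent of income; and y* = (M − 2·p_y)/p_y.
At the given prices: x* = 2·1.4/13.44 = 0.2083.

x* = 0.2083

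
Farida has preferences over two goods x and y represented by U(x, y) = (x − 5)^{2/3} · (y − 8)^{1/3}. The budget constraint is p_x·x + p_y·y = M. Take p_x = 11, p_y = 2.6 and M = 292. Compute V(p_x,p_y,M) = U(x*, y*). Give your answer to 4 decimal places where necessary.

Discretionary income = 292 − 5·11 − 8·2.6 = 216.2; x* = 5 + 2/3·216.2/11 = 18.103; y* = 8 + 1/3·216.2/2.6 = 35.7179.
Utility at the optimum: U(18.103, 35.7179) = 16.8203.

V = 16.8203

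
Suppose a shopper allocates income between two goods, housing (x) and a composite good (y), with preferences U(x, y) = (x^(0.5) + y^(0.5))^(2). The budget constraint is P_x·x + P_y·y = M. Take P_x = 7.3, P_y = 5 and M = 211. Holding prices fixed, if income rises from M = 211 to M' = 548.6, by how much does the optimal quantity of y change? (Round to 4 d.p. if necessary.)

Δy* = 40.0728

MRS = MU_x/MU_y = (y/x)^(0.5). Set equal to P_x/P_y.
Hence y/x = (P_x/P_y)^(1/(0.5)), i.e. raised to the 2 power.
Substitute y = (y/x)·x into the budget: x* = M/(P_x + P_y·(y/x)).
Numerically y/x = 2.1316, so x* = 211/(7.3 + 5·2.1316) = 11.7496 and y* = 2.1316·11.7496 = 25.0455.
At M' = 548.6: y* = 65.1184. Change: 65.1184 − 25.0455 = 40.0728.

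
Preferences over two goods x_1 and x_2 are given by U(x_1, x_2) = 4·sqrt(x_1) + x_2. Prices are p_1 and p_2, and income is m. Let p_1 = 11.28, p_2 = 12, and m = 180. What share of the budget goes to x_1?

share on x_1 = 0.2837

Plugging in: x_1* = (2·12/11.28)² = 4.5269, x_2* = 10.7447.
Expenditure on x_1: 11.28·4.5269 = 51.0638; share = 0.2837.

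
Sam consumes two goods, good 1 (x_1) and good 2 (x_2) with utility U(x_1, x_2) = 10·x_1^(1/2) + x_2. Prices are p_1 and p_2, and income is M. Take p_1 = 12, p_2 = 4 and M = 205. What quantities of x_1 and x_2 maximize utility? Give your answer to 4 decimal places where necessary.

Set MRS = p_1/p_2: 5·x_1^(−1/2) = p_1/p_2.
Solve: √x_1 = 5·p_2/p_1, so x_1*(p_1,p_2) = (5·p_2/p_1)², and x_2* = (M − p_1·x_1*)/p_2.
Plugging in: x_1* = (5·4/12)² = 2.7778, x_2* = 42.9167.

x_1* = 2.7778, x_2* = 42.9167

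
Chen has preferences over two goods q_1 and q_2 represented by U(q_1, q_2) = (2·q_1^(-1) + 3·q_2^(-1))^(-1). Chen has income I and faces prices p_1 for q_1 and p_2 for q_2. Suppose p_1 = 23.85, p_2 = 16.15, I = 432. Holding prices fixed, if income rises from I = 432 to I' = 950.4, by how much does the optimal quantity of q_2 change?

Δq_2* = 16.1121

With the ratio pinned down, the budget gives q_1* = I/(p_1 + p_2·(q_2/q_1)) and q_2* = (q_2/q_1)·q_1*.
Numerically q_2/q_1 = 1.488345, so q_1* = 432/(23.85 + 16.15·1.488345) = 9.0213 and q_2* = 1.488345·9.0213 = 13.4268.
At I' = 950.4: q_2* = 29.5389. Change: 29.5389 − 13.4268 = 16.1121.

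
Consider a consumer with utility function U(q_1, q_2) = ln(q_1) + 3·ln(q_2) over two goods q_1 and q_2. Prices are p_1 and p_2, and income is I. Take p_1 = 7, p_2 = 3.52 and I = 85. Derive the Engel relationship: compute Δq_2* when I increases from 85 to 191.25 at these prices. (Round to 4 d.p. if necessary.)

The MRS is (1/3)·q_2/q_1. Set MRS = p_1/p_2.
So p_2·q_2 = 3·p_1·q_1; combined with the budget, a share 0.25 of income goes to q_1.
Demand: q_1*(p_1,p_2,I) = 0.25·I/p_1 and q_2* = 0.75·I/p_2.
At p_1=7, p_2=3.52, I=85: q_2* = 0.75·85/3.52 = 18.1108.
At I' = 191.25: q_2* = 40.7493. Change: 40.7493 − 18.1108 = 22.6385.

Δq_2* = 22.6385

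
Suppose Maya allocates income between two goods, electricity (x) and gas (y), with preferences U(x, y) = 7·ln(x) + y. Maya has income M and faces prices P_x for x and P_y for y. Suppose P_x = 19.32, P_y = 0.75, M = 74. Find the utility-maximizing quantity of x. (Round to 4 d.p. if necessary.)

Set MRS = P_x/P_y: (7/x)/1 = P_x/P_y.
So x*(P_x,P_y) = 7·P_y/P_x, independent of income; and y* = (M − 7·P_y)/P_y.
At the given prices: x* = 7·0.75/19.32 = 0.2717.

x* = 0.2717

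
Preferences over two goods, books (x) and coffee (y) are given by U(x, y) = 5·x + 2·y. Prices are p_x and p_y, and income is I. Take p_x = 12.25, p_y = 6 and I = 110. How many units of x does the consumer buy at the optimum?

Linear utility — the consumer picks whichever good has higher MU/price: 5/12.25 = 0.4082 vs 2/6 = 0.3333.
x gives more utility per dollar, so spend all income on x: x* = I/p_x, y* = 0.
Numerically: x* = 8.9796, y* = 0.

x* = 8.9796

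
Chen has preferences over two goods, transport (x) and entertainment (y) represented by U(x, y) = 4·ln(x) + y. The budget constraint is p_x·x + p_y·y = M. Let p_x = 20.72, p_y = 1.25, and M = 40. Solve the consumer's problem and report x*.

x* = 0.2413

MU_x = 4/x, MU_y = 1. Tangency: 4/x = p_x/p_y.
So x*(p_x,p_y) = 4·p_y/p_x, independent of income; and y* = (M − 4·p_y)/p_y.
At the given prices: x* = 4·1.25/20.72 = 0.2413.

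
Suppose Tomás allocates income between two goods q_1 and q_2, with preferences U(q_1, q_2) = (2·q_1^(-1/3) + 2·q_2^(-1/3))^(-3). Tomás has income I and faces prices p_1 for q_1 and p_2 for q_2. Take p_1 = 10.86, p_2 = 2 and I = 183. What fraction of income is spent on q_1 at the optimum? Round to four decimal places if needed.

MRS = MU_q_1/MU_q_2 = (q_2/q_1)^(4/3). Set equal to p_1/p_2.
Hence q_2/q_1 = (p_1/p_2)^(1/(4/3)), i.e. raised to the 0.75 power.
With the ratio pinned down, the budget gives q_1* = I/(p_1 + p_2·(q_2/q_1)) and q_2* = (q_2/q_1)·q_1*.
Numerically q_2/q_1 = 3.557131, so q_1* = 183/(10.86 + 2·3.557131) = 10.1812 and q_2* = 3.557131·10.1812 = 36.216.
Expenditure on q_1: 10.86·10.1812 = 110.5681; share = 0.6042.

share on q_1 = 0.6042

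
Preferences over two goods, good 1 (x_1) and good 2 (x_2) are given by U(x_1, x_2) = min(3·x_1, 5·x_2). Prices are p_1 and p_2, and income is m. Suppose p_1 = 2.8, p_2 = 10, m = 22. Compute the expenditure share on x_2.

share on x_2 = 0.6818

With perfect complements, no substitution: consume in ratio x_1:x_2 = 5:3.
Budget: p_1·x_1 + p_2·(3/5)·x_1 = m, so (5·p_1 + 3·p_2)·x_1 = 5·m.
Demand: x_1*(p_1,p_2,m) = 5·m/(5·p_1 + 3·p_2), x_2* = 3·m/(5·p_1 + 3·p_2).
Here 5·2.8 + 3·10 = 44, giving x_1* = 2.5 and x_2* = 1.5.
Expenditure on x_2: 10·1.5 = 15; share = 0.6818.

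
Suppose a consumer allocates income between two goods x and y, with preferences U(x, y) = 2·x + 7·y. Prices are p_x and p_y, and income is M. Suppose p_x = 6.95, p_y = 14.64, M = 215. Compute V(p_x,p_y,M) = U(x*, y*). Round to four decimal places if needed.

Linear utility — the consumer picks whichever good has higher MU/price: 2/6.95 = 0.2878 vs 7/14.64 = 0.4781.
y gives more utility per dollar, so spend all income on y: y* = M/p_y, x* = 0.
Numerically: x* = 0, y* = 14.6858.
Utility at the optimum: U(0, 14.6858) = 102.8005.

V = 102.8005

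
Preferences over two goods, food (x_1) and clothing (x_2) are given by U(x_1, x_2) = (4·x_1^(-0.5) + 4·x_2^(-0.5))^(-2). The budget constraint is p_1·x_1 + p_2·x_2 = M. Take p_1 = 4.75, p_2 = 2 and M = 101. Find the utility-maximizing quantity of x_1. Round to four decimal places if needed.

x_1* = 12.1538

Numerically x_2/x_1 = 1.780092, so x_1* = 101/(4.75 + 2·1.780092) = 12.1538.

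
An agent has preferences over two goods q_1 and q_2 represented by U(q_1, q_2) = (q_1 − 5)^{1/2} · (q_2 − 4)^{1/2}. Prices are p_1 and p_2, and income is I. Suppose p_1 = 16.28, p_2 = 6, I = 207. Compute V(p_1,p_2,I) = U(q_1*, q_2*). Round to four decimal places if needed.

Discretionary income = 207 − 5·16.28 − 4·6 = 101.6; q_1* = 5 + 0.5·101.6/16.28 = 8.1204; q_2* = 4 + 0.5·101.6/6 = 12.4667.
Utility at the optimum: U(8.1204, 12.4667) = 5.14.

V = 5.14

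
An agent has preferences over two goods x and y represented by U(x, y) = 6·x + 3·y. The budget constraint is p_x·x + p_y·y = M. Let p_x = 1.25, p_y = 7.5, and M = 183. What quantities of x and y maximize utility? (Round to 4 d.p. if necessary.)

x gives more utility per dollar, so spend all income on x: x* = M/p_x, y* = 0.
Numerically: x* = 146.4, y* = 0.

x* = 146.4, y* = 0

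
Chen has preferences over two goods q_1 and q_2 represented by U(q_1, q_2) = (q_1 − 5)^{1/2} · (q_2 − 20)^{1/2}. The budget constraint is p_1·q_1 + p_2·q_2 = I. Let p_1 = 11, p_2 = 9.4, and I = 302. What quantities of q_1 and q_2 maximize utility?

q_1* = 7.6818, q_2* = 23.1383

After buying the subsistence bundle (5, 20), a share 0.5 of the remaining income goes to q_1: q_1* = 5 + 0.5·(I − 5p_1 − 20p_2)/p_1.
Discretionary income = 302 − 5·11 − 20·9.4 = 59; q_1* = 5 + 0.5·59/11 = 7.6818; q_2* = 20 + 0.5·59/9.4 = 23.1383.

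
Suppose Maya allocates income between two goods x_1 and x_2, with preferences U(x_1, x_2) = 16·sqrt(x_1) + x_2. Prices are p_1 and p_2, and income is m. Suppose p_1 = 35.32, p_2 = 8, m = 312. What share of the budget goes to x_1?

Set MRS = p_1/p_2: 8·x_1^(−1/2) = p_1/p_2.
Thus x_1* = (8·p_2/p_1)² — independent of m — with the rest of income spent on x_2.
Plugging in: x_1* = (8·8/35.32)² = 3.2834, x_2* = 24.504.
Expenditure on x_1: 35.32·3.2834 = 115.9683; share = 0.3717.

share on x_1 = 0.3717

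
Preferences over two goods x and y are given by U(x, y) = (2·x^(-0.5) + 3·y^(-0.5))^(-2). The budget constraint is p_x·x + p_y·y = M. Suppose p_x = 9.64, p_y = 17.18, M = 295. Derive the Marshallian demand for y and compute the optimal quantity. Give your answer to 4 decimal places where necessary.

y* = 10.538

From the CES first-order condition, (2/3)·(y/x)^(1.5) = p_x/p_y.
Hence y/x = ((3/2)·p_x/p_y)^(1/(1.5)), i.e. raised to the 2/3 power.
Substitute y = (y/x)·x into the budget: x* = M/(p_x + p_y·(y/x)).
Numerically y/x = 0.89145, so x* = 295/(9.64 + 17.18·0.89145) = 11.8212 and y* = 0.89145·11.8212 = 10.538.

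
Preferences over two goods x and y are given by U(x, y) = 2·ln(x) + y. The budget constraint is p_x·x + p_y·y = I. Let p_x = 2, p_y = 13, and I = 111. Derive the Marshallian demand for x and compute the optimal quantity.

x* = 13

So x*(p_x,p_y) = 2·p_y/p_x, independent of income; and y* = (I − 2·p_y)/p_y.
At the given prices: x* = 2·13/2 = 13.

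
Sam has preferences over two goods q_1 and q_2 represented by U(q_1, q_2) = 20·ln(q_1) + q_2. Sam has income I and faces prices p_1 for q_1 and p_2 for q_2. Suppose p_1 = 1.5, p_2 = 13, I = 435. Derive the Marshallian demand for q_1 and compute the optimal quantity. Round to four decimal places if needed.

At the given prices: q_1* = 20·13/1.5 = 173.3333.

q_1* = 173.3333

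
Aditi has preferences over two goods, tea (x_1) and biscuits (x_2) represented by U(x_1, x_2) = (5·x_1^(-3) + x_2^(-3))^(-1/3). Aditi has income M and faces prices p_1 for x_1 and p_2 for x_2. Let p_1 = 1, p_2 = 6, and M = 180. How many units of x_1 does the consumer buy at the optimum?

MU_x_1 ∝ 5·x_1^(-4), MU_x_2 ∝ x_2^(-4), so MRS = 5·(x_2/x_1)^(4) = p_1/p_2.
Hence x_2/x_1 = ((1/5)·p_1/p_2)^(1/(4)), i.e. raised to the 0.25 power.
Substitute x_2 = (x_2/x_1)·x_1 into the budget: x_1* = M/(p_1 + p_2·(x_2/x_1)).
Numerically x_2/x_1 = 0.427287, so x_1* = 180/(1 + 6·0.427287) = 50.509.

x_1* = 50.509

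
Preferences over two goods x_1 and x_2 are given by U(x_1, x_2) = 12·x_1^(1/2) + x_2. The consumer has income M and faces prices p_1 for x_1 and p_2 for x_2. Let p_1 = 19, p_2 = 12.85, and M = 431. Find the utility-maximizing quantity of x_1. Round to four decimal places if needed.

x_1* = 16.4665

Utility is quasi-linear in x_2; the FOC for x_1 is 6/√x_1 = p_1/p_2.
Thus x_1* = (6·p_2/p_1)² — independent of M — with the rest of income spent on x_2.
Plugging in: x_1* = (6·12.85/19)² = 16.4665.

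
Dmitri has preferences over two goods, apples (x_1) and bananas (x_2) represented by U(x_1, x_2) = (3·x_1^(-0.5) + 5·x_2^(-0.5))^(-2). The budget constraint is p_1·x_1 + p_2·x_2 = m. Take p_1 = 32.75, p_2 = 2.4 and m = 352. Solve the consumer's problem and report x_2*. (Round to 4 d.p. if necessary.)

x_2* = 54.3221

Numerically x_2/x_1 = 8.027233, so x_1* = 352/(32.75 + 2.4·8.027233) = 6.7672 and x_2* = 8.027233·6.7672 = 54.3221.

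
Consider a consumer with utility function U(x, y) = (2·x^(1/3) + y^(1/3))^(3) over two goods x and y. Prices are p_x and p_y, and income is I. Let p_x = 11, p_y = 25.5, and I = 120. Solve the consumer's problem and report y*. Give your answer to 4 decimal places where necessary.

y* = 0.8868

MRS = MU_x/MU_y = 2·(y/x)^(2/3). Set equal to p_x/p_y.
Hence y/x = ((1/2)·p_x/p_y)^(1/(2/3)), i.e. raised to the 1.5 power.
Substitute y = (y/x)·x into the budget: x* = I/(p_x + p_y·(y/x)).
Numerically y/x = 0.100169, so x* = 120/(11 + 25.5·0.100169) = 8.8533 and y* = 0.100169·8.8533 = 0.8868.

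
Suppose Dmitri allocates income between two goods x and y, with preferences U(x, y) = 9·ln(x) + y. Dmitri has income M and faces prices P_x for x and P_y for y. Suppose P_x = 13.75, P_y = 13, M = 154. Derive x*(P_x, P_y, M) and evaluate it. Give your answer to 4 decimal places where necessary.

Set MRS = P_x/P_y: (9/x)/1 = P_x/P_y.
So x*(P_x,P_y) = 9·P_y/P_x, independent of income; and y* = (M − 9·P_y)/P_y.
At the given prices: x* = 9·13/13.75 = 8.5091.

x* = 8.5091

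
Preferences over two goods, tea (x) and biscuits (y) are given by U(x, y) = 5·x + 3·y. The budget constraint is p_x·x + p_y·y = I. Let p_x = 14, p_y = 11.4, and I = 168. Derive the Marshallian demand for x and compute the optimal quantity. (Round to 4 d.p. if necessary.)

x* = 12

x gives more utility per dollar, so spend all income on x: x* = I/p_x, y* = 0.
Numerically: x* = 12, y* = 0.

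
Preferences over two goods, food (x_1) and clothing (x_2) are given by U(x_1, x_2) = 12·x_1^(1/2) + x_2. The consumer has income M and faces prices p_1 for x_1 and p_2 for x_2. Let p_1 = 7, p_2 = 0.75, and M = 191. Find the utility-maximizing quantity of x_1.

x_1* = 0.4133

Utility is quasi-linear in x_2; the FOC for x_1 is 6/√x_1 = p_1/p_2.
Thus x_1* = (6·p_2/p_1)² — independent of M — with the rest of income spent on x_2.
Plugging in: x_1* = (6·0.75/7)² = 0.4133.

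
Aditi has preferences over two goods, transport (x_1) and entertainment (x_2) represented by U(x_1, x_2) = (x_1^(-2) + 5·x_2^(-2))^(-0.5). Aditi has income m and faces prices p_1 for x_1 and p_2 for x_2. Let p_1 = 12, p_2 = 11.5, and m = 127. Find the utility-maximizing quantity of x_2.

MRS = MU_x_1/MU_x_2 = (1/5)·(x_2/x_1)^(3). Set equal to p_1/p_2.
Hence x_2/x_1 = (5·p_1/p_2)^(1/(3)), i.e. raised to the 1/3 power.
Substitute x_2 = (x_2/x_1)·x_1 into the budget: x_1* = m/(p_1 + p_2·(x_2/x_1)).
Numerically x_2/x_1 = 1.734407, so x_1* = 127/(12 + 11.5·1.734407) = 3.9755 and x_2* = 1.734407·3.9755 = 6.8951.

x_2* = 6.8951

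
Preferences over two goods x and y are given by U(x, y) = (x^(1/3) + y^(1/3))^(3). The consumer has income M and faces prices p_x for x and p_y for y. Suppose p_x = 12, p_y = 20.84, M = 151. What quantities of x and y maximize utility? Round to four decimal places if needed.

MU_x ∝ x^(-2/3), MU_y ∝ y^(-2/3), so MRS = (y/x)^(2/3) = p_x/p_y.
Hence y/x = (p_x/p_y)^(1/(2/3)), i.e. raised to the 1.5 power.
With the ratio pinned down, the budget gives x* = M/(p_x + p_y·(y/x)) and y* = (y/x)·x*.
Numerically y/x = 0.436944, so x* = 151/(12 + 20.84·0.436944) = 7.1544 and y* = 0.436944·7.1544 = 3.1261.

x* = 7.1544, y* = 3.1261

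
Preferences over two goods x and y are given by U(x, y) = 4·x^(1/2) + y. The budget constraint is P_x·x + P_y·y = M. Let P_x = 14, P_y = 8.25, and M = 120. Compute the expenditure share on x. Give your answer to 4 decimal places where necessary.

Utility is quasi-linear in y; the FOC for x is 2/√x = P_x/P_y.
Thus x* = (2·P_y/P_x)² — independent of M — with the rest of income spent on y.
Plugging in: x* = (2·8.25/14)² = 1.389, y* = 12.1883.
Expenditure on x: 14·1.389 = 19.4464; share = 0.1621.

share on x = 0.1621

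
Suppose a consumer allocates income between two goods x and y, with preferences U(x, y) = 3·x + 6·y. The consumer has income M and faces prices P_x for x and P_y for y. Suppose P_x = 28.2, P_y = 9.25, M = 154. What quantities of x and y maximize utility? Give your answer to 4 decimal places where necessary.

Perfect substitutes: compare marginal utility per dollar. 3/P_x vs 6/P_y → 0.1064 vs 0.6486.
y gives more utility per dollar, so spend all income on y: y* = M/P_y, x* = 0.
Numerically: x* = 0, y* = 16.6486.

x* = 0, y* = 16.6486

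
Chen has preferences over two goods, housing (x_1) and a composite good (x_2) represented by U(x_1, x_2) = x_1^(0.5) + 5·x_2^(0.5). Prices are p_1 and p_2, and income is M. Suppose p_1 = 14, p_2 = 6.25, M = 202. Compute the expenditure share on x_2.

share on x_2 = 0.9825

Numerically x_2/x_1 = 125.44, so x_1* = 202/(14 + 6.25·125.44) = 0.2531 and x_2* = 125.44·0.2531 = 31.753.
Expenditure on x_2: 6.25·31.753 = 198.4561; share = 0.9825.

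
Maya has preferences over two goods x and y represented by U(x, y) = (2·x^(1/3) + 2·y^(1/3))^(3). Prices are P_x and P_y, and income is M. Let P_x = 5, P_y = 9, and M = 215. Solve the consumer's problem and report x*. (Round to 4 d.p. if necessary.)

x* = 24.6368

Numerically y/x = 0.414087, so x* = 215/(5 + 9·0.414087) = 24.6368.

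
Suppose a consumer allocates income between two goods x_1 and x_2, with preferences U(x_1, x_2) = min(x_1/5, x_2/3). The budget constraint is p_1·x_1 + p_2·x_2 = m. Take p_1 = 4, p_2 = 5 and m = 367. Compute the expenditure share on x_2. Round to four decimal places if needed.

share on x_2 = 0.4286

Leontief preferences: the optimum is at the kink where x_1/5 = x_2/3, i.e. x_2 = (3/5)·x_1.
Budget: p_1·x_1 + p_2·(3/5)·x_1 = m, so (5·p_1 + 3·p_2)·x_1 = 5·m.
Demand: x_1*(p_1,p_2,m) = 5·m/(5·p_1 + 3·p_2), x_2* = 3·m/(5·p_1 + 3·p_2).
Here 5·4 + 3·5 = 35, giving x_1* = 52.4286 and x_2* = 31.4571.
Expenditure on x_2: 5·31.4571 = 157.2857; share = 0.4286.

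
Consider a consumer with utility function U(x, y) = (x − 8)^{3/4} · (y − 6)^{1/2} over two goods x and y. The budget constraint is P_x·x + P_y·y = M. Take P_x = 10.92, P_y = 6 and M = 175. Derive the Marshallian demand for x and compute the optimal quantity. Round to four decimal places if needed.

Let x' = x−8, y' = y−6. MRS = (3/2)·y'/x' = P_x/P_y.
Substituting into the budget: x* = 8 + 0.6·(M − 8·P_x − 6·P_y)/P_x, and y* = 6 + 0.4·(…)/P_y.
Discretionary income = 175 − 8·10.92 − 6·6 = 51.64; x* = 8 + 0.6·51.64/10.92 = 10.8374.

x* = 10.8374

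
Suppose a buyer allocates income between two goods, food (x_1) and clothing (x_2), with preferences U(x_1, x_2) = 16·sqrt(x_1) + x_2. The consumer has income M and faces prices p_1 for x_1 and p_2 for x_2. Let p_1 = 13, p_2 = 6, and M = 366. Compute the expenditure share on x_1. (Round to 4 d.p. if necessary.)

Thus x_1* = (8·p_2/p_1)² — independent of M — with the rest of income spent on x_2.
Plugging in: x_1* = (8·6/13)² = 13.6331, x_2* = 31.4615.
Expenditure on x_1: 13·13.6331 = 177.2308; share = 0.4842.

share on x_1 = 0.4842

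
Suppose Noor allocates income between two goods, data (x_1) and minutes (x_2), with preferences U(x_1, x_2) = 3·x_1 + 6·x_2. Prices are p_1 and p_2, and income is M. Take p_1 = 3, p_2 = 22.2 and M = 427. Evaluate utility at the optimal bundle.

V = 427

Perfect substitutes: compare marginal utility per dollar. 3/p_1 vs 6/p_2 → 1 vs 0.2703.
x_1 gives more utility per dollar, so spend all income on x_1: x_1* = M/p_1, x_2* = 0.
Numerically: x_1* = 142.3333, x_2* = 0.
Utility at the optimum: U(142.3333, 0) = 427.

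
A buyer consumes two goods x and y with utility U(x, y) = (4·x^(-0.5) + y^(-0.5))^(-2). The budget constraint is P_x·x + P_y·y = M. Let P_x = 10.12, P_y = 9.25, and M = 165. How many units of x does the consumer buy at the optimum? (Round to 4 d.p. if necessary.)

MRS = MU_x/MU_y = 4·(y/x)^(1.5). Set equal to P_x/P_y.
Solve for the ratio: y/x = [(1/4)·P_x/P_y]^(2/3).
Substitute y = (y/x)·x into the budget: x* = M/(P_x + P_y·(y/x)).
Numerically y/x = 0.421359, so x* = 165/(10.12 + 9.25·0.421359) = 11.7709.

x* = 11.7709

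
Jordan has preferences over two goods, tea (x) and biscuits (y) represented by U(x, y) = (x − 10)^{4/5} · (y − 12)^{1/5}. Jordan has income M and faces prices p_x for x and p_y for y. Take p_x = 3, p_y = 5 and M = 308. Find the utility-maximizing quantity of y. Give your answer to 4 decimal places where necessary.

MRS = 4·(y−12)/(x−10). Tangency with p_x/p_y gives y−12 = (1/4)·(p_x/p_y)·(x−10).
Substituting into the budget: x* = 10 + 0.8·(M − 10·p_x − 12·p_y)/p_x, and y* = 12 + 0.2·(…)/p_y.
Discretionary income = 308 − 10·3 − 12·5 = 218; y* = 12 + 0.2·218/5 = 20.72.

y* = 20.72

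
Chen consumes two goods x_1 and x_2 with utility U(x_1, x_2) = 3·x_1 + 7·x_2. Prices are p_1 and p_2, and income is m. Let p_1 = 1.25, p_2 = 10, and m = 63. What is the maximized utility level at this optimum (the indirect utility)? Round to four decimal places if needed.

V = 151.2

Perfect substitutes: compare marginal utility per dollar. 3/p_1 vs 7/p_2 → 2.4 vs 0.7.
x_1 gives more utility per dollar, so spend all income on x_1: x_1* = m/p_1, x_2* = 0.
Numerically: x_1* = 50.4, x_2* = 0.
Utility at the optimum: U(50.4, 0) = 151.2.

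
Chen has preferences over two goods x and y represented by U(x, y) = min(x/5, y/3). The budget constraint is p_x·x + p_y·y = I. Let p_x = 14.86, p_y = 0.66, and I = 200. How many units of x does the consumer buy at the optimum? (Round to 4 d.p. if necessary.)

x* = 13.1096

With perfect complements, no substitution: consume in ratio x:y = 5:3.
Budget: p_x·x + p_y·(3/5)·x = I, so (5·p_x + 3·p_y)·x = 5·I.
Demand: x*(p_x,p_y,I) = 5·I/(5·p_x + 3·p_y), y* = 3·I/(5·p_x + 3·p_y).
Here 5·14.86 + 3·0.66 = 76.28, giving x* = 13.1096.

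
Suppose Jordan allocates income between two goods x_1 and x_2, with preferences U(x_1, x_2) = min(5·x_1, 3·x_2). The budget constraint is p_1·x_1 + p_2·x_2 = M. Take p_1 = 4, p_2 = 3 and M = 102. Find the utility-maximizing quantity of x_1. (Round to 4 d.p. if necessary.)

x_1* = 11.3333

Here 3·4 + 5·3 = 27, giving x_1* = 11.3333.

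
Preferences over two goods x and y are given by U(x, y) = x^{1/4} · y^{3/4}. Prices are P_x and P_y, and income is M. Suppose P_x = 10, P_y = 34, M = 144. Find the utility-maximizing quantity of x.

x* = 3.6

The MRS is (1/3)·y/x. Set MRS = P_x/P_y.
So 0.25·P_y·y = 0.75·P_x·x; combined with the budget, a share 0.25 of income goes to x.
Demand: x*(P_x,P_y,M) = 0.25·M/P_x and y* = 0.75·M/P_y.
At P_x=10, P_y=34, M=144: x* = 0.25·144/10 = 3.6.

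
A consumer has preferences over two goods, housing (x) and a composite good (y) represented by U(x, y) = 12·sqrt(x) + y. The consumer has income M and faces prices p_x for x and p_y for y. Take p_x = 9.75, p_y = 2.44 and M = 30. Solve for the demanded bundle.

Set MRS = p_x/p_y: 6·x^(−1/2) = p_x/p_y.
Thus x* = (6·p_y/p_x)² — independent of M — with the rest of income spent on y.
Plugging in: x* = (6·2.44/9.75)² = 2.2546, y* = 3.2859.

x* = 2.2546, y* = 3.2859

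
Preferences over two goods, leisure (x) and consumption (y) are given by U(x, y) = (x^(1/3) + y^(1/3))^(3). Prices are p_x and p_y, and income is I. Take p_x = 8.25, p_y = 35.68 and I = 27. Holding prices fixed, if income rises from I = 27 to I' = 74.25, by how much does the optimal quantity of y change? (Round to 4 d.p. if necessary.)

Δy* = 0.43

MU_x ∝ x^(-2/3), MU_y ∝ y^(-2/3), so MRS = (y/x)^(2/3) = p_x/p_y.
Solve for the ratio: y/x = [p_x/p_y]^(1.5).
With the ratio pinned down, the budget gives x* = I/(p_x + p_y·(y/x)) and y* = (y/x)·x*.
Numerically y/x = 0.111184, so x* = 27/(8.25 + 35.68·0.111184) = 2.21 and y* = 0.111184·2.21 = 0.2457.
At I' = 74.25: y* = 0.6757. Change: 0.6757 − 0.2457 = 0.43.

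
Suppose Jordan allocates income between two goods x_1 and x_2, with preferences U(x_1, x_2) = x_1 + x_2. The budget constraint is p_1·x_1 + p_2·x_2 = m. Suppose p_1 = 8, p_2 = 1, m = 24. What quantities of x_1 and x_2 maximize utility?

Numerically: x_1* = 0, x_2* = 24.

x_1* = 0, x_2* = 24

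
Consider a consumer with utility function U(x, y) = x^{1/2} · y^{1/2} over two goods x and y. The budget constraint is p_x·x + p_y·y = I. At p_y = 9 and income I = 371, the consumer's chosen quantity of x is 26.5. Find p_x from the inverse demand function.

p_x = 7

The MRS is y/x. Set MRS = p_x/p_y.
So 0.5·p_y·y = 0.5·p_x·x; combined with the budget, a share 0.5 of income goes to x.
Demand: x*(p_x,p_y,I) = 0.5·I/p_x and y* = 0.5·I/p_y.
Set x* = 26.5 in the demand function and solve for p_x: p_x = 7.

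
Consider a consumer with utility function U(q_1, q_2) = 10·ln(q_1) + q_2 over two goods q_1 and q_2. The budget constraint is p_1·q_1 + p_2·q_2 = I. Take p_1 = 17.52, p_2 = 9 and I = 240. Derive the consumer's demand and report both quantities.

MU_q_1 = 10/q_1, MU_q_2 = 1. Tangency: 10/q_1 = p_1/p_2.
So q_1*(p_1,p_2) = 10·p_2/p_1, independent of income; and q_2* = (I − 10·p_2)/p_2.
At the given prices: q_1* = 10·9/17.52 = 5.137, and q_2* = 16.6667.

q_1* = 5.137, q_2* = 16.6667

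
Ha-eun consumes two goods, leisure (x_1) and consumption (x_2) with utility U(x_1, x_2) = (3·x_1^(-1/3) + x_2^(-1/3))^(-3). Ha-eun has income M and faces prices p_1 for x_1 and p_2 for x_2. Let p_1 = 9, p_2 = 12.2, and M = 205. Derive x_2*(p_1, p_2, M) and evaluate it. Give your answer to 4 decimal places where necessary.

x_2* = 5.3985

MRS = MU_x_1/MU_x_2 = 3·(x_2/x_1)^(4/3). Set equal to p_1/p_2.
Solve for the ratio: x_2/x_1 = [(1/3)·p_1/p_2]^(0.75).
With the ratio pinned down, the budget gives x_1* = M/(p_1 + p_2·(x_2/x_1)) and x_2* = (x_2/x_1)·x_1*.
Numerically x_2/x_1 = 0.349197, so x_1* = 205/(9 + 12.2·0.349197) = 15.4598 and x_2* = 0.349197·15.4598 = 5.3985.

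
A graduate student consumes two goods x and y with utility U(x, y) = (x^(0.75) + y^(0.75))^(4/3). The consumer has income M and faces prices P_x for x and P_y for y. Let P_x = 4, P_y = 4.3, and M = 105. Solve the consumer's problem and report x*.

From the CES first-order condition, (y/x)^(0.25) = P_x/P_y.
Solve for the ratio: y/x = [P_x/P_y]^(4).
With the ratio pinned down, the budget gives x* = M/(P_x + P_y·(y/x)) and y* = (y/x)·x*.
Numerically y/x = 0.748801, so x* = 105/(4 + 4.3·0.748801) = 14.5433.

x* = 14.5433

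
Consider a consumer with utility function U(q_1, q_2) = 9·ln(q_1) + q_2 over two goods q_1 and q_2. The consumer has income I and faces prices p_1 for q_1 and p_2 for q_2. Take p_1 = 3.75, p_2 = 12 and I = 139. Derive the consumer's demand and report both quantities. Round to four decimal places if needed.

Set MRS = p_1/p_2: (9/q_1)/1 = p_1/p_2.
So q_1*(p_1,p_2) = 9·p_2/p_1, independent of income; and q_2* = (I − 9·p_2)/p_2.
At the given prices: q_1* = 9·12/3.75 = 28.8, and q_2* = 2.5833.

q_1* = 28.8, q_2* = 2.5833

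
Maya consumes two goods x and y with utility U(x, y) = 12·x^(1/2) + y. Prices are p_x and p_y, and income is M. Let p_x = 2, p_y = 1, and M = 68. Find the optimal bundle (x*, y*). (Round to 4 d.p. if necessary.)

Plugging in: x* = (6·1/2)² = 9, y* = 50.

x* = 9, y* = 50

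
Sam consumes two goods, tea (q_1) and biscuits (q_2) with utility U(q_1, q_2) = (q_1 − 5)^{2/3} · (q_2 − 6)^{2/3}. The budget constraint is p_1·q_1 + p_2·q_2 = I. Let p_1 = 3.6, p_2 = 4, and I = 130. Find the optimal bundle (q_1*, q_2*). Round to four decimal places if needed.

q_1* = 17.2222, q_2* = 17

After buying the subsistence bundle (5, 6), a share 0.5 of the remaining income goes to q_1: q_1* = 5 + 0.5·(I − 5p_1 − 6p_2)/p_1.
Discretionary income = 130 − 5·3.6 − 6·4 = 88; q_1* = 5 + 0.5·88/3.6 = 17.2222; q_2* = 6 + 0.5·88/4 = 17.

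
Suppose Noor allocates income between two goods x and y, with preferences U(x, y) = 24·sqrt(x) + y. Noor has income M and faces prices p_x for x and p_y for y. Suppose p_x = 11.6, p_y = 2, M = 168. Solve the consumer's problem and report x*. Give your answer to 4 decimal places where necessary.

Set MRS = p_x/p_y: 12·x^(−1/2) = p_x/p_y.
Thus x* = (12·p_y/p_x)² — independent of M — with the rest of income spent on y.
Plugging in: x* = (12·2/11.6)² = 4.2806.

x* = 4.2806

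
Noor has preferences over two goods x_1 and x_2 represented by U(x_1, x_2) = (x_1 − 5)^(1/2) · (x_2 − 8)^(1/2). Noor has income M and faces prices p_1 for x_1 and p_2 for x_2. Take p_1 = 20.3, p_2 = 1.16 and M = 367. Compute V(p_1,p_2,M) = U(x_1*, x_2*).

Let x_1' = x_1−5, x_2' = x_2−8. MRS = x_2'/x_1' = p_1/p_2.
Substituting into the budget: x_1* = 5 + 0.5·(M − 5·p_1 − 8·p_2)/p_1, and x_2* = 8 + 0.5·(…)/p_2.
Discretionary income = 367 − 5·20.3 − 8·1.16 = 256.22; x_1* = 5 + 0.5·256.22/20.3 = 11.3108; x_2* = 8 + 0.5·256.22/1.16 = 118.4397.
Utility at the optimum: U(11.3108, 118.4397) = 26.4001.

V = 26.4001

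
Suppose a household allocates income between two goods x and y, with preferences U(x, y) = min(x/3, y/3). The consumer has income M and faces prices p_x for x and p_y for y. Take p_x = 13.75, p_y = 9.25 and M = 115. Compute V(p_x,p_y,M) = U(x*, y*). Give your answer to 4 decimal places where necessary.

V = 1.6667

With perfect complements, no substitution: consume in ratio x:y = 3:3.
Budget: p_x·x + p_y·x = M, so (3·p_x + 3·p_y)·x = 3·M.
Demand: x*(p_x,p_y,M) = 3·M/(3·p_x + 3·p_y), y* = 3·M/(3·p_x + 3·p_y).
Here 3·13.75 + 3·9.25 = 69, giving x* = 5 and y* = 5.
Utility at the optimum: U(5, 5) = 1.6667.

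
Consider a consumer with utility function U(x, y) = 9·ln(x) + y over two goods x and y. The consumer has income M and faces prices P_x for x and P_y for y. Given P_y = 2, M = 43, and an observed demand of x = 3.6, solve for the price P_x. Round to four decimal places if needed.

Set MRS = P_x/P_y: (9/x)/1 = P_x/P_y.
So x*(P_x,P_y) = 9·P_y/P_x, independent of income; and y* = (M − 9·P_y)/P_y.
Set x* = 3.6 in the demand function and solve for P_x: P_x = 5.

P_x = 5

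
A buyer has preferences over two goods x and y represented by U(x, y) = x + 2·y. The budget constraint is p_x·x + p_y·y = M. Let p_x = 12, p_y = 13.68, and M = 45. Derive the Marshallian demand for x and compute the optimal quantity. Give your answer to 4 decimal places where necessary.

x* = 0

Perfect substitutes: compare marginal utility per dollar. 1/p_x vs 2/p_y → 0.0833 vs 0.1462.
y gives more utility per dollar, so spend all income on y: y* = M/p_y, x* = 0.
Numerically: x* = 0, y* = 3.2895.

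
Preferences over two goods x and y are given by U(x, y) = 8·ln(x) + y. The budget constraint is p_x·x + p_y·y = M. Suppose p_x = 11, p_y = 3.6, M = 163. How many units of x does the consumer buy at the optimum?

So x*(p_x,p_y) = 8·p_y/p_x, independent of income; and y* = (M − 8·p_y)/p_y.
At the given prices: x* = 8·3.6/11 = 2.6182.

x* = 2.6182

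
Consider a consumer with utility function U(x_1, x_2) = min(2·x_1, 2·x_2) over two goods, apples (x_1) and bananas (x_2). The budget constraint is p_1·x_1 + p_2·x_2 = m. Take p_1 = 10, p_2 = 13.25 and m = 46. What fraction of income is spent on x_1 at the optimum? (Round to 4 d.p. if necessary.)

share on x_1 = 0.4301

Leontief preferences: the optimum is at the kink where x_1/2 = x_2/2, i.e. x_2 = x_1.
Budget: p_1·x_1 + p_2·x_1 = m, so (2·p_1 + 2·p_2)·x_1 = 2·m.
Demand: x_1*(p_1,p_2,m) = 2·m/(2·p_1 + 2·p_2), x_2* = 2·m/(2·p_1 + 2·p_2).
Here 2·10 + 2·13.25 = 46.5, giving x_1* = 1.9785 and x_2* = 1.9785.
Expenditure on x_1: 10·1.9785 = 19.7849; share = 0.4301.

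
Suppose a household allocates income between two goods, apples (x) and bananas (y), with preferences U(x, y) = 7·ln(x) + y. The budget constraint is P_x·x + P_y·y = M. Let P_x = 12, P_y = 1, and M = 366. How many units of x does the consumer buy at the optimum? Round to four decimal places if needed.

So x*(P_x,P_y) = 7·P_y/P_x, independent of income; and y* = (M − 7·P_y)/P_y.
At the given prices: x* = 7·1/12 = 0.5833.

x* = 0.5833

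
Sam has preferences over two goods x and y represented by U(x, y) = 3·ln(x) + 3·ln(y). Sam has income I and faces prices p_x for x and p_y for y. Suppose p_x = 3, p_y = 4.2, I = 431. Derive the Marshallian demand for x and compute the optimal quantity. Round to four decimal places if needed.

x* = 71.8333

Tangency: MRS = y/x = p_x/p_y.
Rearranging, p_y·y = p_x·x. Substituting into the budget gives p_x·x·(1 + 1) = I.
Demand: x*(p_x,p_y,I) = 0.5·I/p_x and y* = 0.5·I/p_y.
At p_x=3, p_y=4.2, I=431: x* = 0.5·431/3 = 71.8333.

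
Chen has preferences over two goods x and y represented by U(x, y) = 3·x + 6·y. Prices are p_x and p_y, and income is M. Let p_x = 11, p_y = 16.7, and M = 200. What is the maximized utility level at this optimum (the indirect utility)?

V = 71.8563

Linear utility — the consumer picks whichever good has higher MU/price: 3/11 = 0.2727 vs 6/16.7 = 0.3593.
y gives more utility per dollar, so spend all income on y: y* = M/p_y, x* = 0.
Numerically: x* = 0, y* = 11.976.
Utility at the optimum: U(0, 11.976) = 71.8563.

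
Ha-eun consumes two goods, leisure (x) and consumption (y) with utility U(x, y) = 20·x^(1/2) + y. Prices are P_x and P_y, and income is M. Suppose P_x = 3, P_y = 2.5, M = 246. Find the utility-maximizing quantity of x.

MU_x = 10/√x, MU_y = 1. Tangency: 10/√x = P_x/P_y.
Solve: √x = 10·P_y/P_x, so x*(P_x,P_y) = (10·P_y/P_x)², and y* = (M − P_x·x*)/P_y.
Plugging in: x* = (10·2.5/3)² = 69.4444.

x* = 69.4444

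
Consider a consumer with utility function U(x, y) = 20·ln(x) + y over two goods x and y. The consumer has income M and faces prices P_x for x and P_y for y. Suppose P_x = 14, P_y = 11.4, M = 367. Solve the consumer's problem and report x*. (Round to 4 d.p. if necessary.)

x* = 16.2857

MU_x = 20/x, MU_y = 1. Tangency: 20/x = P_x/P_y.
So x*(P_x,P_y) = 20·P_y/P_x, independent of income; and y* = (M − 20·P_y)/P_y.
At the given prices: x* = 20·11.4/14 = 16.2857.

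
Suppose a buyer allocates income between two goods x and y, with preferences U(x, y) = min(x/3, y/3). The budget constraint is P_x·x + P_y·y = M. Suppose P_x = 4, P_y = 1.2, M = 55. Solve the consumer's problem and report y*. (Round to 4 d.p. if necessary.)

With perfect complements, no substitution: consume in ratio x:y = 3:3.
Budget: P_x·x + P_y·x = M, so (3·P_x + 3·P_y)·x = 3·M.
Demand: x*(P_x,P_y,M) = 3·M/(3·P_x + 3·P_y), y* = 3·M/(3·P_x + 3·P_y).
Here 3·4 + 3·1.2 = 15.6, giving y* = 10.5769.

y* = 10.5769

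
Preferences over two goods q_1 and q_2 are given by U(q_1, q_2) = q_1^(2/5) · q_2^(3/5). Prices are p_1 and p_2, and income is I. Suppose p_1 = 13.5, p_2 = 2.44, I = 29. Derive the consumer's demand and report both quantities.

q_1* = 0.8593, q_2* = 7.1311

Tangency: MRS = (2/3)·q_2/q_1 = p_1/p_2.
So 0.4·p_2·q_2 = 0.6·p_1·q_1; combined with the budget, a share 0.4 of income goes to q_1.
Demand: q_1*(p_1,p_2,I) = 0.4·I/p_1 and q_2* = 0.6·I/p_2.
At p_1=13.5, p_2=2.44, I=29: q_1* = 0.4·29/13.5 = 0.8593, q_2* = 7.1311.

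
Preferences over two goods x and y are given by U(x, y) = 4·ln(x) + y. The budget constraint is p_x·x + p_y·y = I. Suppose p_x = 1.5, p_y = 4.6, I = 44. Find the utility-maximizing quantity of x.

x* = 12.2667

At the given prices: x* = 4·4.6/1.5 = 12.2667.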